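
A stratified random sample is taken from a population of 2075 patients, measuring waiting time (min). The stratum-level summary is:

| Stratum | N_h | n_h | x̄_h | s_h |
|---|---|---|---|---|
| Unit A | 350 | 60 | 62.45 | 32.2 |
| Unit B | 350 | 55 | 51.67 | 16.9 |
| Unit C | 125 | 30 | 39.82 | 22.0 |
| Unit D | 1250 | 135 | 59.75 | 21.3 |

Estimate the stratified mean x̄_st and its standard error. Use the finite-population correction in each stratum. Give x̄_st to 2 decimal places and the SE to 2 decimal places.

x̄_st = Σ W_h x̄_h = (350·62.45 + 350·51.67 + 125·39.82 + 1250·59.75)/2075 = 57.64193
V̂(x̄_st) = Σ W_h² (1 − n_h/N_h) s_h²/n_h, with W_h = N_h/N and N = 2075:
  stratum Unit A: (350/2075)²·(1 − 60/350)·32.2²/60 = 0.407371
  stratum Unit B: (350/2075)²·(1 − 55/350)·16.9²/55 = 0.124527
  stratum Unit C: (125/2075)²·(1 − 30/125)·22.0²/30 = 0.0444961
  stratum Unit D: (1250/2075)²·(1 − 135/1250)·21.3²/135 = 1.08786
V̂(x̄_st) = 1.66426
SE(x̄_st) = √1.66426 = 1.29006

x̄_st ≈ 57.64, SE ≈ 1.29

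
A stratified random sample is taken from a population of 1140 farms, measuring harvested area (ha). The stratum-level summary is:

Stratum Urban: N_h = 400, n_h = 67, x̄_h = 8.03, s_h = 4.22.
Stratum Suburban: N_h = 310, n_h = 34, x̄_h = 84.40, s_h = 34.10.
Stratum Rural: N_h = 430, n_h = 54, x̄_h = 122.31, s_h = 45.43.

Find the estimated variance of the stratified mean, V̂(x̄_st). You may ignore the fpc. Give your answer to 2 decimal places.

V̂(x̄_st) = Σ W_h² s_h²/n_h, with W_h = N_h/N and N = 1140:
  stratum Urban: (400/1140)²·4.22²/67 = 0.0327235
  stratum Suburban: (310/1140)²·34.10²/34 = 2.52897
  stratum Rural: (430/1140)²·45.43²/54 = 5.43775
V̂(x̄_st) = 7.99944

V̂(x̄_st) ≈ 8.00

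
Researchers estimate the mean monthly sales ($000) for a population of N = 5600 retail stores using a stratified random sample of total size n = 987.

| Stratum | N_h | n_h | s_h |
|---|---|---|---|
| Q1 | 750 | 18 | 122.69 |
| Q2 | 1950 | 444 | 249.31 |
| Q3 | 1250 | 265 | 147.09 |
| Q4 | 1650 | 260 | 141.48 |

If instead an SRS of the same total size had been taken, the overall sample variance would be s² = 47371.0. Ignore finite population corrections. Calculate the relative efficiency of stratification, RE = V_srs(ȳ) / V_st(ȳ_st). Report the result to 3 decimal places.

V̂(ȳ_st) = Σ W_h² s_h²/n_h, with W_h = N_h/N and N = 5600:
  stratum Q1: (750/5600)²·122.69²/18 = 15
  stratum Q2: (1950/5600)²·249.31²/444 = 16.9742
  stratum Q3: (1250/5600)²·147.09²/265 = 4.06784
  stratum Q4: (1650/5600)²·141.48²/260 = 6.68357
V_st = 42.7257
V_srs = s²/n = 47371.0/987 = 47.9949
Relative efficiency = V_srs / V_st = 47.9949/42.7257 = 1.1233

RE ≈ 1.123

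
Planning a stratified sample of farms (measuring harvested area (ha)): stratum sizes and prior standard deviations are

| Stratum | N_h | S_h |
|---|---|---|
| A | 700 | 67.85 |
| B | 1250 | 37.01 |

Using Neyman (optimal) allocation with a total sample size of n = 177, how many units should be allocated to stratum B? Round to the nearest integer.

87

Neyman allocation: n_h = n · N_h S_h / Σ N_i S_i, with n = 177.
  stratum A: N_h·S_h = 700·67.85 = 47495.00
  stratum B: N_h·S_h = 1250·37.01 = 46262.50
Σ N_h S_h = 93757.50
n for stratum B = 177·46262.50/93757.50 = 87.337 → 87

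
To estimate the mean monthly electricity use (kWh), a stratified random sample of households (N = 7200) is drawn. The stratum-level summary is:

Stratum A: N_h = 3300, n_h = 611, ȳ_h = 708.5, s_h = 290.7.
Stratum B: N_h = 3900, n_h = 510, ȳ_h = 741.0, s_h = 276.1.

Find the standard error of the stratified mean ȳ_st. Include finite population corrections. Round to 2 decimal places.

SE(ȳ_st) ≈ 7.86

V̂(ȳ_st) = Σ W_h² (1 − n_h/N_h) s_h²/n_h, with W_h = N_h/N and N = 7200:
  stratum A: (3300/7200)²·(1 − 611/3300)·290.7²/611 = 23.6749
  stratum B: (3900/7200)²·(1 − 510/3900)·276.1²/510 = 38.1208
V̂(ȳ_st) = 61.7957
SE(ȳ_st) = √61.7957 = 7.86103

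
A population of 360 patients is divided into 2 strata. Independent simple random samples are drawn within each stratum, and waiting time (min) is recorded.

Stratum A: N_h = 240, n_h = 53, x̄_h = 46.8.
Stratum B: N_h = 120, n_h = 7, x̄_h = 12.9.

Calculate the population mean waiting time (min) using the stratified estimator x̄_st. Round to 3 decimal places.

N = Σ N_h = 360. Stratum weights W_h = N_h/N.
x̄_st = (240·46.8 + 120·12.9) / 360 = 35.50000

x̄_st ≈ 35.500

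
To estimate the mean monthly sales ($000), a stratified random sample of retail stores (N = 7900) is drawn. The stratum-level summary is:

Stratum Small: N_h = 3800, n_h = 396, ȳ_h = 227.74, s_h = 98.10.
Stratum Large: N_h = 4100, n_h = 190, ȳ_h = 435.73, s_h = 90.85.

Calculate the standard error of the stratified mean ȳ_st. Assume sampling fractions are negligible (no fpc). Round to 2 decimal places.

SE(ȳ_st) ≈ 4.16

V̂(ȳ_st) = Σ W_h² s_h²/n_h, with W_h = N_h/N and N = 7900:
  stratum Small: (3800/7900)²·98.10²/396 = 5.62284
  stratum Large: (4100/7900)²·90.85²/190 = 11.7006
V̂(ȳ_st) = 17.3235
SE(ȳ_st) = √17.3235 = 4.16215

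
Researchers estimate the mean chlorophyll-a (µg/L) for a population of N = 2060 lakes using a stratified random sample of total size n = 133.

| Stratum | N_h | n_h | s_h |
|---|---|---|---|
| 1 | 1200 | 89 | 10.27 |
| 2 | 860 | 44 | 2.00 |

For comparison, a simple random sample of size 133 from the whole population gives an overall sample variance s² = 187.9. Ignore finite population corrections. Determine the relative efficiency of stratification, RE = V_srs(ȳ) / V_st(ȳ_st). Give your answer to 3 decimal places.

RE ≈ 3.380

V̂(ȳ_st) = Σ W_h² s_h²/n_h, with W_h = N_h/N and N = 2060:
  stratum 1: (1200/2060)²·10.27²/89 = 0.402142
  stratum 2: (860/2060)²·2.00²/44 = 0.0158442
V_st = 0.417986
V_srs = s²/n = 187.9/133 = 1.41278
Relative efficiency = V_srs / V_st = 1.41278/0.417986 = 3.3800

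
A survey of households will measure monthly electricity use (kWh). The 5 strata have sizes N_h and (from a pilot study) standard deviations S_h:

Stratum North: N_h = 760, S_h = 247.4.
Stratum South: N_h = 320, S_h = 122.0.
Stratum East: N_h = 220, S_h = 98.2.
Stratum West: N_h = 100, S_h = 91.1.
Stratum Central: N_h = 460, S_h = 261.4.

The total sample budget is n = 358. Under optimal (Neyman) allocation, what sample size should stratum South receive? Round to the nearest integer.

Neyman allocation: n_h = n · N_h S_h / Σ N_i S_i, with n = 358.
  stratum North: N_h·S_h = 760·247.4 = 188024.00
  stratum South: N_h·S_h = 320·122.0 = 39040.00
  stratum East: N_h·S_h = 220·98.2 = 21604.00
  stratum West: N_h·S_h = 100·91.1 = 9110.00
  stratum Central: N_h·S_h = 460·261.4 = 120244.00
Σ N_h S_h = 378022.00
n for stratum South = 358·39040.00/378022.00 = 36.972 → 37

37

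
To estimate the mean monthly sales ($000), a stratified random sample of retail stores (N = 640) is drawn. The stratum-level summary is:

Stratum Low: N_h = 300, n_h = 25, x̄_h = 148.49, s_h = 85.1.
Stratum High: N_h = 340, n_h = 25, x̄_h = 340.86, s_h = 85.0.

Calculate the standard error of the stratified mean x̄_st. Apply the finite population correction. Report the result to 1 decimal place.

V̂(x̄_st) = Σ W_h² (1 − n_h/N_h) s_h²/n_h, with W_h = N_h/N and N = 640:
  stratum Low: (300/640)²·(1 − 25/300)·85.1²/25 = 58.3463
  stratum High: (340/640)²·(1 − 25/340)·85.0²/25 = 75.5662
V̂(x̄_st) = 133.912
SE(x̄_st) = √133.912 = 11.5721

SE(x̄_st) ≈ 11.6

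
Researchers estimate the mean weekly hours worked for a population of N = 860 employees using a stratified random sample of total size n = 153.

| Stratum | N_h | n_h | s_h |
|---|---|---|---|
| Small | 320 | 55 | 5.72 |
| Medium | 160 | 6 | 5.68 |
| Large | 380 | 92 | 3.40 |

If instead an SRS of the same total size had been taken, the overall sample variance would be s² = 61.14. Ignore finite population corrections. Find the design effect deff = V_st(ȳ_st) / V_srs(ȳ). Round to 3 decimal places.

V̂(ȳ_st) = Σ W_h² s_h²/n_h, with W_h = N_h/N and N = 860:
  stratum Small: (320/860)²·5.72²/55 = 0.0823631
  stratum Medium: (160/860)²·5.68²/6 = 0.186118
  stratum Large: (380/860)²·3.40²/92 = 0.0245324
V_st = 0.293014
V_srs = s²/n = 61.14/153 = 0.399608
deff = V_st / V_srs = 0.293014/0.399608 = 0.7333

deff ≈ 0.733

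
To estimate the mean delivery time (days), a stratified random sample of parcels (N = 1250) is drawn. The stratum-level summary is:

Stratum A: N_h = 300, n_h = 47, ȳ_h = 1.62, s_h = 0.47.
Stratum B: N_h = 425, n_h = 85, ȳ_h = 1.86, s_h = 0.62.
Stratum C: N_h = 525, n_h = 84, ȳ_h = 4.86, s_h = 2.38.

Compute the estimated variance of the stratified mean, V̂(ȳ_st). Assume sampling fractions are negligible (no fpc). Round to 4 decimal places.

V̂(ȳ_st) ≈ 0.0127

V̂(ȳ_st) = Σ W_h² s_h²/n_h, with W_h = N_h/N and N = 1250:
  stratum A: (300/1250)²·0.47²/47 = 0.00027072
  stratum B: (425/1250)²·0.62²/85 = 0.000522784
  stratum C: (525/1250)²·2.38²/84 = 0.0118952
V̂(ȳ_st) = 0.0126887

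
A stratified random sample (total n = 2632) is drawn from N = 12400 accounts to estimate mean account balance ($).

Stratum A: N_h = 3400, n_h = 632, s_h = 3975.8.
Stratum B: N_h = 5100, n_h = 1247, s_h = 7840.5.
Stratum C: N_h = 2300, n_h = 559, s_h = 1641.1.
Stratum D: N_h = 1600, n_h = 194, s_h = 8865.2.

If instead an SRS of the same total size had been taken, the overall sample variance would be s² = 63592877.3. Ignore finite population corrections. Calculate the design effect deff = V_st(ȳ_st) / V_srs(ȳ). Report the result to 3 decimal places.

V̂(ȳ_st) = Σ W_h² s_h²/n_h, with W_h = N_h/N and N = 12400:
  stratum A: (3400/12400)²·3975.8²/632 = 1880.38
  stratum B: (5100/12400)²·7840.5²/1247 = 8339.08
  stratum C: (2300/12400)²·1641.1²/559 = 165.757
  stratum D: (1600/12400)²·8865.2²/194 = 6744.84
V_st = 17130.1
V_srs = s²/n = 63592877.3/2632 = 24161.4
deff = V_st / V_srs = 17130.1/24161.4 = 0.7090

deff ≈ 0.709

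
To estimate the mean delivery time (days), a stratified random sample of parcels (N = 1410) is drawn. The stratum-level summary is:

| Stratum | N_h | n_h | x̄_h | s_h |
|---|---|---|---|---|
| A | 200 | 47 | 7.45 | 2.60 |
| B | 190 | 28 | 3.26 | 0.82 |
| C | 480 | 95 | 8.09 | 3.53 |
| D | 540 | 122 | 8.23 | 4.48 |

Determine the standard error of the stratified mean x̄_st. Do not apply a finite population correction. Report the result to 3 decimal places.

V̂(x̄_st) = Σ W_h² s_h²/n_h, with W_h = N_h/N and N = 1410:
  stratum A: (200/1410)²·2.60²/47 = 0.00289381
  stratum B: (190/1410)²·0.82²/28 = 0.000436052
  stratum C: (480/1410)²·3.53²/95 = 0.0152009
  stratum D: (540/1410)²·4.48²/122 = 0.0241293
V̂(x̄_st) = 0.0426601
SE(x̄_st) = √0.0426601 = 0.206543

SE(x̄_st) ≈ 0.207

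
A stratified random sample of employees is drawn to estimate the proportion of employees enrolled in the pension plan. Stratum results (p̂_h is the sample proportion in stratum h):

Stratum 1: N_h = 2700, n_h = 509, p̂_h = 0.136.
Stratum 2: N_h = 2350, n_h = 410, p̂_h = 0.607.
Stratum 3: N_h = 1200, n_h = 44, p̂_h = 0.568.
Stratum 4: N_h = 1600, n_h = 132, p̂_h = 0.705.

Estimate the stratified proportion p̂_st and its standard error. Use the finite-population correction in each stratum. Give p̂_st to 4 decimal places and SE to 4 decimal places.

N = 7850; stratum weights W_h = N_h/N.
p̂_st = Σ W_h p̂_h = (2700·0.136 + 2350·0.607 + 1200·0.568 + 1600·0.705)/7850 = 0.45901
V̂(p̂_st) = Σ W_h² (1 − n_h/N_h) p̂_h(1−p̂_h)/(n_h−1):
  stratum 1: (2700/7850)²·(1 − 509/2700)·0.136·0.864/508 = 2.22053e-05
  stratum 2: (2350/7850)²·(1 − 410/2350)·0.607·0.393/409 = 4.31507e-05
  stratum 3: (1200/7850)²·(1 − 44/1200)·0.568·0.432/43 = 0.000128459
  stratum 4: (1600/7850)²·(1 − 132/1600)·0.705·0.295/131 = 6.05127e-05
V̂(p̂_st) = 0.000254327; SE = √V̂ = 0.0159476

p̂_st ≈ 0.4590, SE ≈ 0.0159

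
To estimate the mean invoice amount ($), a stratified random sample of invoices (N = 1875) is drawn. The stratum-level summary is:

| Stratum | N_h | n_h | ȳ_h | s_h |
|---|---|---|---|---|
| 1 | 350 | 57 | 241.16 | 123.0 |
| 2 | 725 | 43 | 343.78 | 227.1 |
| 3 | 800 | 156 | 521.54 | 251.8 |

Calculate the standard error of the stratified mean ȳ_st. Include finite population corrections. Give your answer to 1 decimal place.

V̂(ȳ_st) = Σ W_h² (1 − n_h/N_h) s_h²/n_h, with W_h = N_h/N and N = 1875:
  stratum 1: (350/1875)²·(1 − 57/350)·123.0²/57 = 7.74227
  stratum 2: (725/1875)²·(1 − 43/725)·227.1²/43 = 168.689
  stratum 3: (800/1875)²·(1 − 156/800)·251.8²/156 = 59.5608
V̂(ȳ_st) = 235.992
SE(ȳ_st) = √235.992 = 15.362

SE(ȳ_st) ≈ 15.4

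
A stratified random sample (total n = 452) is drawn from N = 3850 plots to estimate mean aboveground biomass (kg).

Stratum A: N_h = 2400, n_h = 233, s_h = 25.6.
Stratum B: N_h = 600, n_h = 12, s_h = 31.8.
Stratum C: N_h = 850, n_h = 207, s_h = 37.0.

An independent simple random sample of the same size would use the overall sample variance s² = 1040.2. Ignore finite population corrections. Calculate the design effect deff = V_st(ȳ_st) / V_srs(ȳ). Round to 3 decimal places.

V̂(ȳ_st) = Σ W_h² s_h²/n_h, with W_h = N_h/N and N = 3850:
  stratum A: (2400/3850)²·25.6²/233 = 1.09301
  stratum B: (600/3850)²·31.8²/12 = 2.0467
  stratum C: (850/3850)²·37.0²/207 = 0.322366
V_st = 3.46208
V_srs = s²/n = 1040.2/452 = 2.30133
deff = V_st / V_srs = 3.46208/2.30133 = 1.5044

deff ≈ 1.504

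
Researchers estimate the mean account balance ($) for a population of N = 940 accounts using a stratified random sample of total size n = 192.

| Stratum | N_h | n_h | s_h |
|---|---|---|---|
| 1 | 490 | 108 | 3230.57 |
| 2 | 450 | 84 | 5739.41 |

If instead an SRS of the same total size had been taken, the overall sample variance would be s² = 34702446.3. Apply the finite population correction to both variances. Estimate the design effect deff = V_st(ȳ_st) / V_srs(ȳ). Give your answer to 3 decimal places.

deff ≈ 0.651

V̂(ȳ_st) = Σ W_h² (1 − n_h/N_h) s_h²/n_h, with W_h = N_h/N and N = 940:
  stratum 1: (490/940)²·(1 − 108/490)·3230.57²/108 = 20471
  stratum 2: (450/940)²·(1 − 84/450)·5739.41²/84 = 73095.9
V_st = 93566.9
V_srs = (1 − 192/940)·34702446.3/192 = 143824
deff = V_st / V_srs = 93566.9/143824 = 0.6506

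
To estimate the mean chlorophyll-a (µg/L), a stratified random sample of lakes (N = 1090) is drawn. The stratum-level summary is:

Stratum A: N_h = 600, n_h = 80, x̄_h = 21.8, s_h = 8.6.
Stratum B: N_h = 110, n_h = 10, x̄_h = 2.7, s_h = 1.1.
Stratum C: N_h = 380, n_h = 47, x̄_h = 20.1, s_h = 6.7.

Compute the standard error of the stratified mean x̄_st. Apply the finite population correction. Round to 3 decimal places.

V̂(x̄_st) = Σ W_h² (1 − n_h/N_h) s_h²/n_h, with W_h = N_h/N and N = 1090:
  stratum A: (600/1090)²·(1 − 80/600)·8.6²/80 = 0.242778
  stratum B: (110/1090)²·(1 − 10/110)·1.1²/10 = 0.00112028
  stratum C: (380/1090)²·(1 − 47/380)·6.7²/47 = 0.101725
V̂(x̄_st) = 0.345623
SE(x̄_st) = √0.345623 = 0.587897

SE(x̄_st) ≈ 0.588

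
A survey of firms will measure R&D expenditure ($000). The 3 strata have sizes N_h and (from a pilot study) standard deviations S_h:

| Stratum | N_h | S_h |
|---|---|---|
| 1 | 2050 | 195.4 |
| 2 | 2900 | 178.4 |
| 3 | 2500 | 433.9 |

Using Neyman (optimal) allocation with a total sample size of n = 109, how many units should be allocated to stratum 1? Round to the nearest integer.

Neyman allocation: n_h = n · N_h S_h / Σ N_i S_i, with n = 109.
  stratum 1: N_h·S_h = 2050·195.4 = 400570.00
  stratum 2: N_h·S_h = 2900·178.4 = 517360.00
  stratum 3: N_h·S_h = 2500·433.9 = 1084750.00
Σ N_h S_h = 2002680.00
n for stratum 1 = 109·400570.00/2002680.00 = 21.802 → 22

22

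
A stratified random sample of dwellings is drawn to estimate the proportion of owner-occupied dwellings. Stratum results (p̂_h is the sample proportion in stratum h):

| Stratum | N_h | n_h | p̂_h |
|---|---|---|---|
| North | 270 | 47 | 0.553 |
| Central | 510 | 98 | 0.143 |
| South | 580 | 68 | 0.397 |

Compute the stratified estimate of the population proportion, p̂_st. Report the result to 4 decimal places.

p̂_st ≈ 0.3327

N = 1360; stratum weights W_h = N_h/N.
p̂_st = Σ W_h p̂_h = (270·0.553 + 510·0.143 + 580·0.397)/1360 = 0.33272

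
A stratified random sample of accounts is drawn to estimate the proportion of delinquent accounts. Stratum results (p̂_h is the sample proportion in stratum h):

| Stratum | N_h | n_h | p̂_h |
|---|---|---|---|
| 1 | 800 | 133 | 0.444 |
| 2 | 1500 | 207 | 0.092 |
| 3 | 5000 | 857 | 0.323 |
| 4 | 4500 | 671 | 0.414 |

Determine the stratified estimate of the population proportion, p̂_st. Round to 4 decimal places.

p̂_st ≈ 0.3365

N = 11800; stratum weights W_h = N_h/N.
p̂_st = Σ W_h p̂_h = (800·0.444 + 1500·0.092 + 5000·0.323 + 4500·0.414)/11800 = 0.33654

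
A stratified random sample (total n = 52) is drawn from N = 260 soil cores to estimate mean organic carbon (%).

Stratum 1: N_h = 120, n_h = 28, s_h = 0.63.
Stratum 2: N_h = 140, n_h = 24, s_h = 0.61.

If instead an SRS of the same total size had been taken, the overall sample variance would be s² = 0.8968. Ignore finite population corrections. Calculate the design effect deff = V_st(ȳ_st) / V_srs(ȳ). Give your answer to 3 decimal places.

deff ≈ 0.436

V̂(ȳ_st) = Σ W_h² s_h²/n_h, with W_h = N_h/N and N = 260:
  stratum 1: (120/260)²·0.63²/28 = 0.00301953
  stratum 2: (140/260)²·0.61²/24 = 0.00449529
V_st = 0.00751482
V_srs = s²/n = 0.8968/52 = 0.0172462
deff = V_st / V_srs = 0.00751482/0.0172462 = 0.4357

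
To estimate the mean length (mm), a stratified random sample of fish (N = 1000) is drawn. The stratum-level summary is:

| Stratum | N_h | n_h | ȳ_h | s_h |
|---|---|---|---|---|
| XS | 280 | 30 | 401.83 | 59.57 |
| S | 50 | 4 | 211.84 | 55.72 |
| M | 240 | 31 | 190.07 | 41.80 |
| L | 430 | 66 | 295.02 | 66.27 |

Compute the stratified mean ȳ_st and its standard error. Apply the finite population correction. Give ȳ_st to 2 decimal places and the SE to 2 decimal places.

ȳ_st = Σ W_h ȳ_h = (280·401.83 + 50·211.84 + 240·190.07 + 430·295.02)/1000 = 295.57980
V̂(ȳ_st) = Σ W_h² (1 − n_h/N_h) s_h²/n_h, with W_h = N_h/N and N = 1000:
  stratum XS: (280/1000)²·(1 − 30/280)·59.57²/30 = 8.28003
  stratum S: (50/1000)²·(1 − 4/50)·55.72²/4 = 1.78521
  stratum M: (240/1000)²·(1 − 31/240)·41.80²/31 = 2.82715
  stratum L: (430/1000)²·(1 − 66/430)·66.27²/66 = 10.415
V̂(ȳ_st) = 23.3074
SE(ȳ_st) = √23.3074 = 4.82777

ȳ_st ≈ 295.58, SE ≈ 4.83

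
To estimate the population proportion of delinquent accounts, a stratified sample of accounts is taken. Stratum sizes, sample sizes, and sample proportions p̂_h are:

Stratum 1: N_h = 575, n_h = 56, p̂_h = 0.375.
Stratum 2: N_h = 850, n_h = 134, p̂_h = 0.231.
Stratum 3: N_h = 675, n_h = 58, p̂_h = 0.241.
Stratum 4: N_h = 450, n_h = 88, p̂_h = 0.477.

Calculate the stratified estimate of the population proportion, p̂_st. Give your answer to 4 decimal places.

p̂_st ≈ 0.3095

N = 2550; stratum weights W_h = N_h/N.
p̂_st = Σ W_h p̂_h = (575·0.375 + 850·0.231 + 675·0.241 + 450·0.477)/2550 = 0.30953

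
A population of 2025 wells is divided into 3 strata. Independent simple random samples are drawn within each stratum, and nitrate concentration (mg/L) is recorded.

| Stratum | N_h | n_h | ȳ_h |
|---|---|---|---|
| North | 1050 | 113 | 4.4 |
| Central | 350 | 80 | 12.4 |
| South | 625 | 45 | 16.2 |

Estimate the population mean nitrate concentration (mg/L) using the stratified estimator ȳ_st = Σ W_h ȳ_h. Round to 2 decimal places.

N = Σ N_h = 2025. Stratum weights W_h = N_h/N.
ȳ_st = (1050·4.4 + 350·12.4 + 625·16.2) / 2025 = 9.4247

ȳ_st ≈ 9.42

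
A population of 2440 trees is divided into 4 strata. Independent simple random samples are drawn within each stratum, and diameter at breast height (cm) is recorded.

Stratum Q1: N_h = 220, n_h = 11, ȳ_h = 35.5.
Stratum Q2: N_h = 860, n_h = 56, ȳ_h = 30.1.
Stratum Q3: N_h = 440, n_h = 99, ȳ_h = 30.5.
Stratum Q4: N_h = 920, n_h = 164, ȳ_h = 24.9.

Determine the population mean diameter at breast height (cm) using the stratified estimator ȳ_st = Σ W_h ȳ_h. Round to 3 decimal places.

N = Σ N_h = 2440. Stratum weights W_h = N_h/N.
ȳ_st = (220·35.5 + 860·30.1 + 440·30.5 + 920·24.9) / 2440 = 28.69836

ȳ_st ≈ 28.698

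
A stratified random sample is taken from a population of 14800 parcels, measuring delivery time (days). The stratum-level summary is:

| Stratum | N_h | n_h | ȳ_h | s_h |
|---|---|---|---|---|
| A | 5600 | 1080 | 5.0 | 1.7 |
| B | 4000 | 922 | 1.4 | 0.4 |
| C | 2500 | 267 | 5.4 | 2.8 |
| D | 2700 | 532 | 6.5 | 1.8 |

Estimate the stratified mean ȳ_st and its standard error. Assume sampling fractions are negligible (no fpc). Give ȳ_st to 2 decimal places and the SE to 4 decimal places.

ȳ_st = Σ W_h ȳ_h = (5600·5.0 + 4000·1.4 + 2500·5.4 + 2700·6.5)/14800 = 4.36824
V̂(ȳ_st) = Σ W_h² s_h²/n_h, with W_h = N_h/N and N = 14800:
  stratum A: (5600/14800)²·1.7²/1080 = 0.000383113
  stratum B: (4000/14800)²·0.4²/922 = 1.26761e-05
  stratum C: (2500/14800)²·2.8²/267 = 0.000837841
  stratum D: (2700/14800)²·1.8²/532 = 0.000202692
V̂(ȳ_st) = 0.00143632
SE(ȳ_st) = √0.00143632 = 0.0378988

ȳ_st ≈ 4.37, SE ≈ 0.0379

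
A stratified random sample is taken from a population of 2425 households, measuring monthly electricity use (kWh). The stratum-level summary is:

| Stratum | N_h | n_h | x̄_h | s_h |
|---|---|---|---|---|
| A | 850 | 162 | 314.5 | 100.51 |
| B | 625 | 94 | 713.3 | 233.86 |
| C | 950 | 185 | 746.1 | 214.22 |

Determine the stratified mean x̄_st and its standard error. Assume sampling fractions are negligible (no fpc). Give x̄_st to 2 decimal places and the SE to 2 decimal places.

x̄_st ≈ 586.36, SE ≈ 9.19

x̄_st = Σ W_h x̄_h = (850·314.5 + 625·713.3 + 950·746.1)/2425 = 586.36392
V̂(x̄_st) = Σ W_h² s_h²/n_h, with W_h = N_h/N and N = 2425:
  stratum A: (850/2425)²·100.51²/162 = 7.66157
  stratum B: (625/2425)²·233.86²/94 = 38.6474
  stratum C: (950/2425)²·214.22²/185 = 38.069
V̂(x̄_st) = 84.378
SE(x̄_st) = √84.378 = 9.18575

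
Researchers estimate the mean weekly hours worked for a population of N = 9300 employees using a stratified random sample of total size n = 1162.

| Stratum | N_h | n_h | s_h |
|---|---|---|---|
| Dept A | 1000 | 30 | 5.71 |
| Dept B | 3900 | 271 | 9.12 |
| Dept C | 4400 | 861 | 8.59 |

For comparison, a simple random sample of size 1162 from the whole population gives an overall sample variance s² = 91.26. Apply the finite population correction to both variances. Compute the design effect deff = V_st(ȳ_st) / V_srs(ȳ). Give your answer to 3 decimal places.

deff ≈ 1.133

V̂(ȳ_st) = Σ W_h² (1 − n_h/N_h) s_h²/n_h, with W_h = N_h/N and N = 9300:
  stratum Dept A: (1000/9300)²·(1 − 30/1000)·5.71²/30 = 0.0121887
  stratum Dept B: (3900/9300)²·(1 − 271/3900)·9.12²/271 = 0.0502234
  stratum Dept C: (4400/9300)²·(1 − 861/4400)·8.59²/861 = 0.0154295
V_st = 0.0778415
V_srs = (1 − 1162/9300)·91.26/1162 = 0.0687241
deff = V_st / V_srs = 0.0778415/0.0687241 = 1.1327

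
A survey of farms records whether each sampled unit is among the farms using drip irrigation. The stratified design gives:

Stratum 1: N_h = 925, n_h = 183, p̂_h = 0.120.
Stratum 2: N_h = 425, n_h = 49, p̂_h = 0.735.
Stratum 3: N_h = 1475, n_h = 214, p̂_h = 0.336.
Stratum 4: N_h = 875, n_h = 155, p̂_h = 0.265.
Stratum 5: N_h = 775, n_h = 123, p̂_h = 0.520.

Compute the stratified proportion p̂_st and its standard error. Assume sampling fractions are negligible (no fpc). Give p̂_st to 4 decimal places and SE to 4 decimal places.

N = 4475; stratum weights W_h = N_h/N.
p̂_st = Σ W_h p̂_h = (925·0.120 + 425·0.735 + 1475·0.336 + 875·0.265 + 775·0.520)/4475 = 0.34723
V̂(p̂_st) = Σ W_h² p̂_h(1−p̂_h)/(n_h−1):
  stratum 1: (925/4475)²·0.120·0.880/182 = 2.47908e-05
  stratum 2: (425/4475)²·0.735·0.265/48 = 3.66002e-05
  stratum 3: (1475/4475)²·0.336·0.664/213 = 0.000113796
  stratum 4: (875/4475)²·0.265·0.735/154 = 4.83551e-05
  stratum 5: (775/4475)²·0.520·0.480/122 = 6.13624e-05
V̂(p̂_st) = 0.000284904; SE = √V̂ = 0.0168791

p̂_st ≈ 0.3472, SE ≈ 0.0169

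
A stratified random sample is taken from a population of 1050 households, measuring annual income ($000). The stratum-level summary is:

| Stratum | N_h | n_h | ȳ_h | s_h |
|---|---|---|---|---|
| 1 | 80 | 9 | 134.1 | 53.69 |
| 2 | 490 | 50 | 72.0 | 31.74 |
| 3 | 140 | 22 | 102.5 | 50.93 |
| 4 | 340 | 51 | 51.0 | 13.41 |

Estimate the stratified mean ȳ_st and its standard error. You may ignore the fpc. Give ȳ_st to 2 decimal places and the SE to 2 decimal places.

ȳ_st = Σ W_h ȳ_h = (80·134.1 + 490·72.0 + 140·102.5 + 340·51.0)/1050 = 73.99810
V̂(ȳ_st) = Σ W_h² s_h²/n_h, with W_h = N_h/N and N = 1050:
  stratum 1: (80/1050)²·53.69²/9 = 1.85928
  stratum 2: (490/1050)²·31.74²/50 = 4.38791
  stratum 3: (140/1050)²·50.93²/22 = 2.09605
  stratum 4: (340/1050)²·13.41²/51 = 0.369715
V̂(ȳ_st) = 8.71296
SE(ȳ_st) = √8.71296 = 2.95177

ȳ_st ≈ 74.00, SE ≈ 2.95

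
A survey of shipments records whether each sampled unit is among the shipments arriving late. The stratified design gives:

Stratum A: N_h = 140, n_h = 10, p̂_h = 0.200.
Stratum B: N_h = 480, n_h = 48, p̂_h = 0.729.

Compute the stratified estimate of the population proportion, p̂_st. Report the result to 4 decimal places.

p̂_st ≈ 0.6095

N = 620; stratum weights W_h = N_h/N.
p̂_st = Σ W_h p̂_h = (140·0.200 + 480·0.729)/620 = 0.60955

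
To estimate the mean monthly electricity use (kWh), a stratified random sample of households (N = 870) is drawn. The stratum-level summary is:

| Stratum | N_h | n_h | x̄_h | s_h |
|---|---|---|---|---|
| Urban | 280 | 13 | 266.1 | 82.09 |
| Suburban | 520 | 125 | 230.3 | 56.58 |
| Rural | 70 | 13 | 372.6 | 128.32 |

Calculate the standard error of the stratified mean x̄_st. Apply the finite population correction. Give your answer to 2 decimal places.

SE(x̄_st) ≈ 8.05

V̂(x̄_st) = Σ W_h² (1 − n_h/N_h) s_h²/n_h, with W_h = N_h/N and N = 870:
  stratum Urban: (280/870)²·(1 − 13/280)·82.09²/13 = 51.1998
  stratum Suburban: (520/870)²·(1 − 125/520)·56.58²/125 = 6.94989
  stratum Rural: (70/870)²·(1 − 13/70)·128.32²/13 = 6.67697
V̂(x̄_st) = 64.8266
SE(x̄_st) = √64.8266 = 8.0515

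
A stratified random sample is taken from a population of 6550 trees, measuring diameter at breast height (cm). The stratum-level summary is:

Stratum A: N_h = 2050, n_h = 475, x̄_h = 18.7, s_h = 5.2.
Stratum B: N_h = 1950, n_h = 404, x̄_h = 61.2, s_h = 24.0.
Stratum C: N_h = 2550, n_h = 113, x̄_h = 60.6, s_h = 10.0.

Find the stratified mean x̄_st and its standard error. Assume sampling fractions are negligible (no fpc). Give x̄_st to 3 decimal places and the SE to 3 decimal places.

x̄_st = Σ W_h x̄_h = (2050·18.7 + 1950·61.2 + 2550·60.6)/6550 = 47.66489
V̂(x̄_st) = Σ W_h² s_h²/n_h, with W_h = N_h/N and N = 6550:
  stratum A: (2050/6550)²·5.2²/475 = 0.0055762
  stratum B: (1950/6550)²·24.0²/404 = 0.126365
  stratum C: (2550/6550)²·10.0²/113 = 0.134128
V̂(x̄_st) = 0.266069
SE(x̄_st) = √0.266069 = 0.515819

x̄_st ≈ 47.665, SE ≈ 0.516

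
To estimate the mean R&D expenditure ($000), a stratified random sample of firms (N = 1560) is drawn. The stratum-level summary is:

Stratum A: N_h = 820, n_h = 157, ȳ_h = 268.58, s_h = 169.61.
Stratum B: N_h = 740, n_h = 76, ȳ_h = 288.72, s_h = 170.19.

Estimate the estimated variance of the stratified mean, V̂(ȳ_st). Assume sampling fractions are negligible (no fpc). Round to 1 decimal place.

V̂(ȳ_st) = Σ W_h² s_h²/n_h, with W_h = N_h/N and N = 1560:
  stratum A: (820/1560)²·169.61²/157 = 50.6269
  stratum B: (740/1560)²·170.19²/76 = 85.7568
V̂(ȳ_st) = 136.384

V̂(ȳ_st) ≈ 136.4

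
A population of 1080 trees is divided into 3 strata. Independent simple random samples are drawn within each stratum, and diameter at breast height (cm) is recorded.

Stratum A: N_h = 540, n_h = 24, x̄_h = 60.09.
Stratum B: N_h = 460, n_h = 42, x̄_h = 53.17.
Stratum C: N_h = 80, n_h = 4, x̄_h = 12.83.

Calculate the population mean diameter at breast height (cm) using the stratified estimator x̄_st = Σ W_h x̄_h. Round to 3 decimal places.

N = Σ N_h = 1080. Stratum weights W_h = N_h/N.
x̄_st = (540·60.09 + 460·53.17 + 80·12.83) / 1080 = 53.64185

x̄_st ≈ 53.642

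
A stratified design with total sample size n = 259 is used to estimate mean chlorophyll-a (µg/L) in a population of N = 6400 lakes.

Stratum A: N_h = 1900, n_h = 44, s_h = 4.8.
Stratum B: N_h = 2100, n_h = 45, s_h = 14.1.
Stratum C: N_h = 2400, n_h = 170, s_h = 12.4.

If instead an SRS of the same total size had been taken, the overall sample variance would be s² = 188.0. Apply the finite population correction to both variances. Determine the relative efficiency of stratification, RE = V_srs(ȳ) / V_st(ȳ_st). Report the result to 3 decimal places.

V̂(ȳ_st) = Σ W_h² (1 − n_h/N_h) s_h²/n_h, with W_h = N_h/N and N = 6400:
  stratum A: (1900/6400)²·(1 − 44/1900)·4.8²/44 = 0.0450818
  stratum B: (2100/6400)²·(1 − 45/2100)·14.1²/45 = 0.465476
  stratum C: (2400/6400)²·(1 − 170/2400)·12.4²/170 = 0.118182
V_st = 0.628739
V_srs = (1 − 259/6400)·188.0/259 = 0.696494
Relative efficiency = V_srs / V_st = 0.696494/0.628739 = 1.1078

RE ≈ 1.108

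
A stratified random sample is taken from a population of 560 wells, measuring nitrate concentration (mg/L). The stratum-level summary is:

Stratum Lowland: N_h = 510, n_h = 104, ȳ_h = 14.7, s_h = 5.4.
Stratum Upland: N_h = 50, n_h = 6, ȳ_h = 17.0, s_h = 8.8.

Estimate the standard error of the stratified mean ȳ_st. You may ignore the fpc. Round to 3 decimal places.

V̂(ȳ_st) = Σ W_h² s_h²/n_h, with W_h = N_h/N and N = 560:
  stratum Lowland: (510/560)²·5.4²/104 = 0.232551
  stratum Upland: (50/560)²·8.8²/6 = 0.102891
V̂(ȳ_st) = 0.335442
SE(ȳ_st) = √0.335442 = 0.579174

SE(ȳ_st) ≈ 0.579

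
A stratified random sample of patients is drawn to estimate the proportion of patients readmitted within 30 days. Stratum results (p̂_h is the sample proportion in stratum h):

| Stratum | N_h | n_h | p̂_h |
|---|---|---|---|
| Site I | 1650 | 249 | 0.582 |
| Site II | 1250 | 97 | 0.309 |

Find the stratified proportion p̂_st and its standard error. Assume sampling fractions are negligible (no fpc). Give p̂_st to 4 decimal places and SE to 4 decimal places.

p̂_st ≈ 0.4643, SE ≈ 0.0270

N = 2900; stratum weights W_h = N_h/N.
p̂_st = Σ W_h p̂_h = (1650·0.582 + 1250·0.309)/2900 = 0.46433
V̂(p̂_st) = Σ W_h² p̂_h(1−p̂_h)/(n_h−1):
  stratum Site I: (1650/2900)²·0.582·0.418/248 = 0.000317555
  stratum Site II: (1250/2900)²·0.309·0.691/96 = 0.000413228
V̂(p̂_st) = 0.000730783; SE = √V̂ = 0.027033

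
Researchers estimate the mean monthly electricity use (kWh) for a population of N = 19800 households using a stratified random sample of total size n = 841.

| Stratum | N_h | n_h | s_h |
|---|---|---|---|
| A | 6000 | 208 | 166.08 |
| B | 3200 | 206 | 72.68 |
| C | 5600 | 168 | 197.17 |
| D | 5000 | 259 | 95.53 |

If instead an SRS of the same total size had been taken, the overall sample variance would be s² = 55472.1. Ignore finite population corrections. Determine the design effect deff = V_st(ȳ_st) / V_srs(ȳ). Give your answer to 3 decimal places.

deff ≈ 0.509

V̂(ȳ_st) = Σ W_h² s_h²/n_h, with W_h = N_h/N and N = 19800:
  stratum A: (6000/19800)²·166.08²/208 = 12.1771
  stratum B: (3200/19800)²·72.68²/206 = 0.66978
  stratum C: (5600/19800)²·197.17²/168 = 18.5105
  stratum D: (5000/19800)²·95.53²/259 = 2.24693
V_st = 33.6043
V_srs = s²/n = 55472.1/841 = 65.9597
deff = V_st / V_srs = 33.6043/65.9597 = 0.5095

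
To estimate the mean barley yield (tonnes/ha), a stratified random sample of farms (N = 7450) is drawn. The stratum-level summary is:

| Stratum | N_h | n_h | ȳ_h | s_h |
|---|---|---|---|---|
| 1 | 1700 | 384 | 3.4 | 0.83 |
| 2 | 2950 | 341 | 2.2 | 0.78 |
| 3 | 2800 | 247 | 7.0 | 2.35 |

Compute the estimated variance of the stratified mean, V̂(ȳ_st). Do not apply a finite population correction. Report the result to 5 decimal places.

V̂(ȳ_st) ≈ 0.00353

V̂(ȳ_st) = Σ W_h² s_h²/n_h, with W_h = N_h/N and N = 7450:
  stratum 1: (1700/7450)²·0.83²/384 = 9.34136e-05
  stratum 2: (2950/7450)²·0.78²/341 = 0.000279748
  stratum 3: (2800/7450)²·2.35²/247 = 0.00315822
V̂(ȳ_st) = 0.00353138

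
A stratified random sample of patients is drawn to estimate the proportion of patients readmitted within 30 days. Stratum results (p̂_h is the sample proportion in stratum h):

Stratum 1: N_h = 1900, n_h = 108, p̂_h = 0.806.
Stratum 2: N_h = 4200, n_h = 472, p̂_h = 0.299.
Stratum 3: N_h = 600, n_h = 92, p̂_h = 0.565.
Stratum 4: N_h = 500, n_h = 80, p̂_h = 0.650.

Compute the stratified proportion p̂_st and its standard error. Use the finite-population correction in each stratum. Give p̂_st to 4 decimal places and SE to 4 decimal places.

p̂_st ≈ 0.4793, SE ≈ 0.0161

N = 7200; stratum weights W_h = N_h/N.
p̂_st = Σ W_h p̂_h = (1900·0.806 + 4200·0.299 + 600·0.565 + 500·0.650)/7200 = 0.47933
V̂(p̂_st) = Σ W_h² (1 − n_h/N_h) p̂_h(1−p̂_h)/(n_h−1):
  stratum 1: (1900/7200)²·(1 − 108/1900)·0.806·0.194/107 = 9.59797e-05
  stratum 2: (4200/7200)²·(1 − 472/4200)·0.299·0.701/471 = 0.000134409
  stratum 3: (600/7200)²·(1 − 92/600)·0.565·0.435/91 = 1.58798e-05
  stratum 4: (500/7200)²·(1 − 80/500)·0.650·0.350/79 = 1.16656e-05
V̂(p̂_st) = 0.000257934; SE = √V̂ = 0.0160603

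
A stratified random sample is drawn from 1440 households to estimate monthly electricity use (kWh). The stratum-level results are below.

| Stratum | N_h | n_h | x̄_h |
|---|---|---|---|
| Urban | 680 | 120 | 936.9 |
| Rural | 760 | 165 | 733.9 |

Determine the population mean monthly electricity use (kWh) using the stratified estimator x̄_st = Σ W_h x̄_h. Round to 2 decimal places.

N = Σ N_h = 1440. Stratum weights W_h = N_h/N.
x̄_st = (680·936.9 + 760·733.9) / 1440 = 829.7611

x̄_st ≈ 829.76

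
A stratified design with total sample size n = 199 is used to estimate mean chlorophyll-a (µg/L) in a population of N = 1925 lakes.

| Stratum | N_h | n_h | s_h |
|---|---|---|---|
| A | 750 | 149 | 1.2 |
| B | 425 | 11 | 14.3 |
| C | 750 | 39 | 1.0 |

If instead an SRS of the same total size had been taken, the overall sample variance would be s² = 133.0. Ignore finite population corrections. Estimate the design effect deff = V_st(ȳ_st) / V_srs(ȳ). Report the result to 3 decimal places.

V̂(ȳ_st) = Σ W_h² s_h²/n_h, with W_h = N_h/N and N = 1925:
  stratum A: (750/1925)²·1.2²/149 = 0.00146702
  stratum B: (425/1925)²·14.3²/11 = 0.906141
  stratum C: (750/1925)²·1.0²/39 = 0.00389221
V_st = 0.9115
V_srs = s²/n = 133.0/199 = 0.668342
deff = V_st / V_srs = 0.9115/0.668342 = 1.3638

deff ≈ 1.364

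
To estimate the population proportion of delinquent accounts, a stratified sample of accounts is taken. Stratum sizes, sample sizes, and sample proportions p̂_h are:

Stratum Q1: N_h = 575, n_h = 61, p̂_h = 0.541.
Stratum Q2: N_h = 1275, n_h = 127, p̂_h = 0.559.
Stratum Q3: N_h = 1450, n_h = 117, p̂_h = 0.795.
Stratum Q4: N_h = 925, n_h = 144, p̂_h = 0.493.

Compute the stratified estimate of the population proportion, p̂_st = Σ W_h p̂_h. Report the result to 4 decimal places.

N = 4225; stratum weights W_h = N_h/N.
p̂_st = Σ W_h p̂_h = (575·0.541 + 1275·0.559 + 1450·0.795 + 925·0.493)/4225 = 0.62309

p̂_st ≈ 0.6231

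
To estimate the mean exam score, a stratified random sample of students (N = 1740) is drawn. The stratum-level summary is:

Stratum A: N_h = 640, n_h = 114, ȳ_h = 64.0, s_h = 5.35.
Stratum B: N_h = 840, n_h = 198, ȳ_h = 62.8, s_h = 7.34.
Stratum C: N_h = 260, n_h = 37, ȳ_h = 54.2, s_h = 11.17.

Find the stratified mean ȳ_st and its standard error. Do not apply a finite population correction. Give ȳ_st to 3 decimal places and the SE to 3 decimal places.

ȳ_st = Σ W_h ȳ_h = (640·64.0 + 840·62.8 + 260·54.2)/1740 = 61.95632
V̂(ȳ_st) = Σ W_h² s_h²/n_h, with W_h = N_h/N and N = 1740:
  stratum A: (640/1740)²·5.35²/114 = 0.0339675
  stratum B: (840/1740)²·7.34²/198 = 0.0634143
  stratum C: (260/1740)²·11.17²/37 = 0.0752927
V̂(ȳ_st) = 0.172675
SE(ȳ_st) = √0.172675 = 0.415541

ȳ_st ≈ 61.956, SE ≈ 0.416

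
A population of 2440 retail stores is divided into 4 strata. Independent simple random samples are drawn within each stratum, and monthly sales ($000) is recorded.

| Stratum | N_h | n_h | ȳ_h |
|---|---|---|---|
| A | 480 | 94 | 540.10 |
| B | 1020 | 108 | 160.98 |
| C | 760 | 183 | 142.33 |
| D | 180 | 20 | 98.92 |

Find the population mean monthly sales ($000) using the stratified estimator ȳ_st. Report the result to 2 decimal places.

N = Σ N_h = 2440. Stratum weights W_h = N_h/N.
ȳ_st = (480·540.10 + 1020·160.98 + 760·142.33 + 180·98.92) / 2440 = 225.1738

ȳ_st ≈ 225.17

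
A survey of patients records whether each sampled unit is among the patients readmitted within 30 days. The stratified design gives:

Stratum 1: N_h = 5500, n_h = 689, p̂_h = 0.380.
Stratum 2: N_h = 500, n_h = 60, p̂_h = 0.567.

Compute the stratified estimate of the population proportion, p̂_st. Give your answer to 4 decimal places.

p̂_st ≈ 0.3956

N = 6000; stratum weights W_h = N_h/N.
p̂_st = Σ W_h p̂_h = (5500·0.380 + 500·0.567)/6000 = 0.39558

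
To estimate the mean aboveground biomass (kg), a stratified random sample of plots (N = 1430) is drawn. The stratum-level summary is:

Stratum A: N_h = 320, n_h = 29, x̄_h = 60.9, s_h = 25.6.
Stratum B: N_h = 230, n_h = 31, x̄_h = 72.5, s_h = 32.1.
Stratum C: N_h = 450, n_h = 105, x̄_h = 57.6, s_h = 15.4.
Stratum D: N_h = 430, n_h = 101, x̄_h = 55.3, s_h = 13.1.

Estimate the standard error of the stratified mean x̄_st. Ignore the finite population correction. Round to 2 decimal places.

V̂(x̄_st) = Σ W_h² s_h²/n_h, with W_h = N_h/N and N = 1430:
  stratum A: (320/1430)²·25.6²/29 = 1.13164
  stratum B: (230/1430)²·32.1²/31 = 0.859868
  stratum C: (450/1430)²·15.4²/105 = 0.223669
  stratum D: (430/1430)²·13.1²/101 = 0.153634
V̂(x̄_st) = 2.36881
SE(x̄_st) = √2.36881 = 1.5391

SE(x̄_st) ≈ 1.54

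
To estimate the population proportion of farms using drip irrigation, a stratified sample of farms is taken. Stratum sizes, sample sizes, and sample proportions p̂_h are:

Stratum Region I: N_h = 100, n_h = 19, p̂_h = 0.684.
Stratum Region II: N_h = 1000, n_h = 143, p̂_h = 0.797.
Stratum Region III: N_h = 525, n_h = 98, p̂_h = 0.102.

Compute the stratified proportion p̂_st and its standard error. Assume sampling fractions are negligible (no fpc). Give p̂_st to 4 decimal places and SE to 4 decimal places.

p̂_st ≈ 0.5655, SE ≈ 0.0240

N = 1625; stratum weights W_h = N_h/N.
p̂_st = Σ W_h p̂_h = (100·0.684 + 1000·0.797 + 525·0.102)/1625 = 0.56551
V̂(p̂_st) = Σ W_h² p̂_h(1−p̂_h)/(n_h−1):
  stratum Region I: (100/1625)²·0.684·0.316/18 = 4.54741e-05
  stratum Region II: (1000/1625)²·0.797·0.203/142 = 0.000431479
  stratum Region III: (525/1625)²·0.102·0.898/97 = 9.85636e-05
V̂(p̂_st) = 0.000575516; SE = √V̂ = 0.0239899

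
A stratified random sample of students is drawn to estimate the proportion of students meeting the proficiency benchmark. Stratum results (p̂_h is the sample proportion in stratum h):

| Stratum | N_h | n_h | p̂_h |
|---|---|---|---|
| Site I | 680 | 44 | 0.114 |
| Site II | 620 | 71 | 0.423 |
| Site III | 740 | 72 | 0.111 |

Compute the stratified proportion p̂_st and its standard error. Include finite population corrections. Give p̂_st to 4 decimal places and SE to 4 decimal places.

p̂_st ≈ 0.2068, SE ≈ 0.0264

N = 2040; stratum weights W_h = N_h/N.
p̂_st = Σ W_h p̂_h = (680·0.114 + 620·0.423 + 740·0.111)/2040 = 0.20682
V̂(p̂_st) = Σ W_h² (1 − n_h/N_h) p̂_h(1−p̂_h)/(n_h−1):
  stratum Site I: (680/2040)²·(1 − 44/680)·0.114·0.886/43 = 0.000244105
  stratum Site II: (620/2040)²·(1 − 71/620)·0.423·0.577/70 = 0.000285182
  stratum Site III: (740/2040)²·(1 − 72/740)·0.111·0.889/71 = 0.000165088
V̂(p̂_st) = 0.000694374; SE = √V̂ = 0.026351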